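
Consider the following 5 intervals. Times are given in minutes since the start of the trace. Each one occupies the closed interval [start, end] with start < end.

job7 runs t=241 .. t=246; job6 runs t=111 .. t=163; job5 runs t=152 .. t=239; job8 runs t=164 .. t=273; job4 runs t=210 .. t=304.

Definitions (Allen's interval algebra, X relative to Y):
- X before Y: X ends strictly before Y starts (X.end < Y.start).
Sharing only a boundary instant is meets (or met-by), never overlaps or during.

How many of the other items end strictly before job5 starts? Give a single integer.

0

Target job5 = [t=152, t=239].
job4 [t=210, t=304] → overlapped-by → no.
job6 [t=111, t=163] → overlaps → no.
job7 [t=241, t=246] → after → no.
job8 [t=164, t=273] → overlapped-by → no.
Total: 0.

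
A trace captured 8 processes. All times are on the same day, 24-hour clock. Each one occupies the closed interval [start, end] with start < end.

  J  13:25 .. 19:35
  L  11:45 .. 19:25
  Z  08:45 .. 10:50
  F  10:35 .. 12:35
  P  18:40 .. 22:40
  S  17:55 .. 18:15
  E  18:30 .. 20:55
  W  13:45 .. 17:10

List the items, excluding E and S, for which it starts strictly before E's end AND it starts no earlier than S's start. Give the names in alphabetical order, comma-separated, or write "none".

P

Conditions: its start is strictly before E's end (X.start < 20:55) AND its start is no earlier than S's start (X.start >= 17:55).
F: start 10:35 < 20:55? ✓; start 10:35 >= 17:55? ✗ → no.
J: start 13:25 < 20:55? ✓; start 13:25 >= 17:55? ✗ → no.
L: start 11:45 < 20:55? ✓; start 11:45 >= 17:55? ✗ → no.
P: start 18:40 < 20:55? ✓; start 18:40 >= 17:55? ✓ → yes.
W: start 13:45 < 20:55? ✓; start 13:45 >= 17:55? ✗ → no.
Z: start 08:45 < 20:55? ✓; start 08:45 >= 17:55? ✗ → no.
Result: P.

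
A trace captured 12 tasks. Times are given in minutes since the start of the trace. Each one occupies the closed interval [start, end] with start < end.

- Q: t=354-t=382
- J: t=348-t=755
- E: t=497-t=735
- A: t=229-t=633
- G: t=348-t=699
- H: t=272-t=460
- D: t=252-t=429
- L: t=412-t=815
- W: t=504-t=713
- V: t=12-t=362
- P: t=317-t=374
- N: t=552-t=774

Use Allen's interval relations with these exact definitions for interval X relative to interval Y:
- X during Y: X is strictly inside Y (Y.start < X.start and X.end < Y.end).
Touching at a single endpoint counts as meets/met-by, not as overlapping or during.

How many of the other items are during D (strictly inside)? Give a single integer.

Target D = [t=252, t=429].
A [t=229, t=633] → contains → no.
E [t=497, t=735] → after → no.
G [t=348, t=699] → overlapped-by → no.
H [t=272, t=460] → overlapped-by → no.
J [t=348, t=755] → overlapped-by → no.
L [t=412, t=815] → overlapped-by → no.
N [t=552, t=774] → after → no.
P [t=317, t=374] → during → counts.
Q [t=354, t=382] → during → counts.
V [t=12, t=362] → overlaps → no.
W [t=504, t=713] → after → no.
Total: 2.

2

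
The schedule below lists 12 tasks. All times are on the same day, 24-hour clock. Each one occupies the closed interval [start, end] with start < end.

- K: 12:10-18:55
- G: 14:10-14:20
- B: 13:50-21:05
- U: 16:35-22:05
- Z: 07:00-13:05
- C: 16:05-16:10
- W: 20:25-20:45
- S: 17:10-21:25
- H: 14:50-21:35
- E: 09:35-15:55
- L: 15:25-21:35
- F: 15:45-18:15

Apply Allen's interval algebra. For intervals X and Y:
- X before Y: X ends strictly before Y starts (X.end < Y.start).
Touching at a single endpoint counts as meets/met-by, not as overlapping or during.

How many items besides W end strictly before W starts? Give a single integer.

6

Target W = [20:25, 20:45].
B [13:50, 21:05] → contains → no.
C [16:05, 16:10] → before → counts.
E [09:35, 15:55] → before → counts.
F [15:45, 18:15] → before → counts.
G [14:10, 14:20] → before → counts.
H [14:50, 21:35] → contains → no.
K [12:10, 18:55] → before → counts.
L [15:25, 21:35] → contains → no.
S [17:10, 21:25] → contains → no.
U [16:35, 22:05] → contains → no.
Z [07:00, 13:05] → before → counts.
Total: 6.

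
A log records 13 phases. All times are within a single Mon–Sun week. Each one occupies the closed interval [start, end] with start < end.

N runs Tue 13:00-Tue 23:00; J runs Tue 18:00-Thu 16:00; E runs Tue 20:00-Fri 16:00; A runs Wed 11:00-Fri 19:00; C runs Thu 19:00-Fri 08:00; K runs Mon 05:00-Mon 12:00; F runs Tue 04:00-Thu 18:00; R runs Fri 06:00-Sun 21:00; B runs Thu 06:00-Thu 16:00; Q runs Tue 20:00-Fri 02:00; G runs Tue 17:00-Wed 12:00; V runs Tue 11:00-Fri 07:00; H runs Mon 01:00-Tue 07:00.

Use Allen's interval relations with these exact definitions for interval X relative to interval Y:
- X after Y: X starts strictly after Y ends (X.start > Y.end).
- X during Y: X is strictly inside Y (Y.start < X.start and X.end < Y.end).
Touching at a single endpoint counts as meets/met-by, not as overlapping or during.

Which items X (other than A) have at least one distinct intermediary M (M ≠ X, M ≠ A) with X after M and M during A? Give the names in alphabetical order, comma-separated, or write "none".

Target A = [Wed 11:00, Fri 19:00].
Intermediaries M with M during A: B, C.
Via B — items with X after B: C, R.
Via C — items with X after C: none.
Union: C, R.

C, R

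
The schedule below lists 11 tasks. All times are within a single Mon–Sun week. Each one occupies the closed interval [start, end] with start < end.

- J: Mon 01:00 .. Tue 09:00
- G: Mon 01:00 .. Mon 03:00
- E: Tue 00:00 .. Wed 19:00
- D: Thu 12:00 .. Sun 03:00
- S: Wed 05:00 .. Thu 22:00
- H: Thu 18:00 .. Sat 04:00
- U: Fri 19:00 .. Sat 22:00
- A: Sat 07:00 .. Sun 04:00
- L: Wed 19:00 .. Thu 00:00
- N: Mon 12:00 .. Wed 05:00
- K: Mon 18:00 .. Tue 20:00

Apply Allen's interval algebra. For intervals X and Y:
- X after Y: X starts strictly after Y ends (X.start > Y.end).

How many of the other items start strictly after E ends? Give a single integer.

Target E = [Tue 00:00, Wed 19:00].
A [Sat 07:00, Sun 04:00] → after → counts.
D [Thu 12:00, Sun 03:00] → after → counts.
G [Mon 01:00, Mon 03:00] → before → no.
H [Thu 18:00, Sat 04:00] → after → counts.
J [Mon 01:00, Tue 09:00] → overlaps → no.
K [Mon 18:00, Tue 20:00] → overlaps → no.
L [Wed 19:00, Thu 00:00] → met-by → no.
N [Mon 12:00, Wed 05:00] → overlaps → no.
S [Wed 05:00, Thu 22:00] → overlapped-by → no.
U [Fri 19:00, Sat 22:00] → after → counts.
Total: 4.

4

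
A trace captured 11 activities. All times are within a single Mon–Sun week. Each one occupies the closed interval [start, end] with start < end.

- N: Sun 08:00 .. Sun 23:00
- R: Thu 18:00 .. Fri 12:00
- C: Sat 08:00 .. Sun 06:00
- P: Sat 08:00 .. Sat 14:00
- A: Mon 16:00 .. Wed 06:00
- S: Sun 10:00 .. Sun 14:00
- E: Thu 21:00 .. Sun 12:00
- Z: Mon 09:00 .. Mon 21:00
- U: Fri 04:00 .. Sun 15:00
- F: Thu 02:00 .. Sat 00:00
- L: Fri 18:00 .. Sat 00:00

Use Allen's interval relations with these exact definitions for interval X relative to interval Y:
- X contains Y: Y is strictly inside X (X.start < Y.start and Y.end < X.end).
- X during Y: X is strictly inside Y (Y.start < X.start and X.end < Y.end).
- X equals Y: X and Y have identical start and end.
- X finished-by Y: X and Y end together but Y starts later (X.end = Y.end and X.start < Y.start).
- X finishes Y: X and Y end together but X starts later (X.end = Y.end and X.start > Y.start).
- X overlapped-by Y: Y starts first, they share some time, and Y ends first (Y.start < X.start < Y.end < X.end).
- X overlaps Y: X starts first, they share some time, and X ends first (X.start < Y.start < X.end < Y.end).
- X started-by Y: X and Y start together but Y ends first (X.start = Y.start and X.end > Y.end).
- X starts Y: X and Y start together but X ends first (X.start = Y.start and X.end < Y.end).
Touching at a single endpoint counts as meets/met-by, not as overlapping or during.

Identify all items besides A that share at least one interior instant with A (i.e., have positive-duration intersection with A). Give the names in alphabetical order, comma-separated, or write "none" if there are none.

Z

Target A = [Mon 16:00, Wed 06:00].
C [Sat 08:00, Sun 06:00] → after → no.
E [Thu 21:00, Sun 12:00] → after → no.
F [Thu 02:00, Sat 00:00] → after → no.
L [Fri 18:00, Sat 00:00] → after → no.
N [Sun 08:00, Sun 23:00] → after → no.
P [Sat 08:00, Sat 14:00] → after → no.
R [Thu 18:00, Fri 12:00] → after → no.
S [Sun 10:00, Sun 14:00] → after → no.
U [Fri 04:00, Sun 15:00] → after → no.
Z [Mon 09:00, Mon 21:00] → overlaps → yes.
Result: Z.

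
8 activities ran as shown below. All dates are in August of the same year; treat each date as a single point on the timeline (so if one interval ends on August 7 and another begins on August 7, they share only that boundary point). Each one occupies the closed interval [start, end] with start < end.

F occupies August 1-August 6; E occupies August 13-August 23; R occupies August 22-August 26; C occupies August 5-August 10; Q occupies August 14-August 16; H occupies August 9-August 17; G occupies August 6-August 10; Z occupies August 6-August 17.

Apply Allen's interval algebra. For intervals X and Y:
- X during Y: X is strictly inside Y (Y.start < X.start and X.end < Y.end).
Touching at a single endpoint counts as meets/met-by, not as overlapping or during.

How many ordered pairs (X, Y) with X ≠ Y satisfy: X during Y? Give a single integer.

Checking all 56 ordered pairs for relation 'during'; matching pairs in alphabetical order:
(Q, E): Q during E ✓
(Q, H): Q during H ✓
(Q, Z): Q during Z ✓
Count: 3.

3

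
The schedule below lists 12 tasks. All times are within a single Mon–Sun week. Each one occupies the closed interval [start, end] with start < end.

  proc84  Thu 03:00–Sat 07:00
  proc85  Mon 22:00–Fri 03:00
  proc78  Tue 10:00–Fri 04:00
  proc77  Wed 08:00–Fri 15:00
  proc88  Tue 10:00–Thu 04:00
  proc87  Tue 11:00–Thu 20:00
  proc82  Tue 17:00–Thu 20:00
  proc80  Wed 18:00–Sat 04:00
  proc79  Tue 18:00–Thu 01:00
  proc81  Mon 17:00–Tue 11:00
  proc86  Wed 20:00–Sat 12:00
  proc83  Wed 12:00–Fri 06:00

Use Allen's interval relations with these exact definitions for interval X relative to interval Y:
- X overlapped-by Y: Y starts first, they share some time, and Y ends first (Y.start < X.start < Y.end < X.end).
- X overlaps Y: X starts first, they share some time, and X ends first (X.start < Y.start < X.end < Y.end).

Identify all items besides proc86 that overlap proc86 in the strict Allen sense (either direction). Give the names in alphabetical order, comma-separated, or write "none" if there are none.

proc77, proc78, proc79, proc80, proc82, proc83, proc85, proc87, proc88

Target proc86 = [Wed 20:00, Sat 12:00].
proc77 [Wed 08:00, Fri 15:00] → overlaps → yes.
proc78 [Tue 10:00, Fri 04:00] → overlaps → yes.
proc79 [Tue 18:00, Thu 01:00] → overlaps → yes.
proc80 [Wed 18:00, Sat 04:00] → overlaps → yes.
proc81 [Mon 17:00, Tue 11:00] → before → no.
proc82 [Tue 17:00, Thu 20:00] → overlaps → yes.
proc83 [Wed 12:00, Fri 06:00] → overlaps → yes.
proc84 [Thu 03:00, Sat 07:00] → during → no.
proc85 [Mon 22:00, Fri 03:00] → overlaps → yes.
proc87 [Tue 11:00, Thu 20:00] → overlaps → yes.
proc88 [Tue 10:00, Thu 04:00] → overlaps → yes.
Result: proc77, proc78, proc79, proc80, proc82, proc83, proc85, proc87, proc88.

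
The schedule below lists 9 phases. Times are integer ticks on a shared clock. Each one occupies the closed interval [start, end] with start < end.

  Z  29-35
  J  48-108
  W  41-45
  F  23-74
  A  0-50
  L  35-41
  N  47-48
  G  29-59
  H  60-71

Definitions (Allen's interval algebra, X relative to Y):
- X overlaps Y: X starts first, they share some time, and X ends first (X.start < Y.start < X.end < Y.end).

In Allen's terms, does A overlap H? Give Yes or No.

A = [0, 50], H = [60, 71].
Actual relation of A to H: before.
Asked whether 'overlaps' holds → No.

No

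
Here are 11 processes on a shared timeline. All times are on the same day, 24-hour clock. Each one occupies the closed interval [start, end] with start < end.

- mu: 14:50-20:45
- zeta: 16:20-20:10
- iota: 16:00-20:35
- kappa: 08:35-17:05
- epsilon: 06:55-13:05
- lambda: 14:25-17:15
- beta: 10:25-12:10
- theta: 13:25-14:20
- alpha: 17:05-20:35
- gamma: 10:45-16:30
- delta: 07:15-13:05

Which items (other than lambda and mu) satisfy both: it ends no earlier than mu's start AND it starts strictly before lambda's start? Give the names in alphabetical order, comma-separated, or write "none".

Conditions: its end is no earlier than mu's start (X.end >= 14:50) AND its start is strictly before lambda's start (X.start < 14:25).
alpha: end 20:35 >= 14:50? ✓; start 17:05 < 14:25? ✗ → no.
beta: end 12:10 >= 14:50? ✗; start 10:25 < 14:25? ✓ → no.
delta: end 13:05 >= 14:50? ✗; start 07:15 < 14:25? ✓ → no.
epsilon: end 13:05 >= 14:50? ✗; start 06:55 < 14:25? ✓ → no.
gamma: end 16:30 >= 14:50? ✓; start 10:45 < 14:25? ✓ → yes.
iota: end 20:35 >= 14:50? ✓; start 16:00 < 14:25? ✗ → no.
kappa: end 17:05 >= 14:50? ✓; start 08:35 < 14:25? ✓ → yes.
theta: end 14:20 >= 14:50? ✗; start 13:25 < 14:25? ✓ → no.
zeta: end 20:10 >= 14:50? ✓; start 16:20 < 14:25? ✗ → no.
Result: gamma, kappa.

gamma, kappa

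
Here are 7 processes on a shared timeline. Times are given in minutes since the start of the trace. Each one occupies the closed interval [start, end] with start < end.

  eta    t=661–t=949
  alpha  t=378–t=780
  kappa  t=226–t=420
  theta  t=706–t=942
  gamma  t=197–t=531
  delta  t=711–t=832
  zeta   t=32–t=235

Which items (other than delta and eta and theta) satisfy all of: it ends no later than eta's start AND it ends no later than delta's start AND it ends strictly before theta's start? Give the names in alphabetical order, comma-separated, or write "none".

Conditions: its end is no later than eta's start (X.end <= t=661) AND its end is no later than delta's start (X.end <= t=711) AND its end is strictly before theta's start (X.end < t=706).
alpha: end t=780 <= t=661? ✗; end t=780 <= t=711? ✗; end t=780 < t=706? ✗ → no.
gamma: end t=531 <= t=661? ✓; end t=531 <= t=711? ✓; end t=531 < t=706? ✓ → yes.
kappa: end t=420 <= t=661? ✓; end t=420 <= t=711? ✓; end t=420 < t=706? ✓ → yes.
zeta: end t=235 <= t=661? ✓; end t=235 <= t=711? ✓; end t=235 < t=706? ✓ → yes.
Result: gamma, kappa, zeta.

gamma, kappa, zeta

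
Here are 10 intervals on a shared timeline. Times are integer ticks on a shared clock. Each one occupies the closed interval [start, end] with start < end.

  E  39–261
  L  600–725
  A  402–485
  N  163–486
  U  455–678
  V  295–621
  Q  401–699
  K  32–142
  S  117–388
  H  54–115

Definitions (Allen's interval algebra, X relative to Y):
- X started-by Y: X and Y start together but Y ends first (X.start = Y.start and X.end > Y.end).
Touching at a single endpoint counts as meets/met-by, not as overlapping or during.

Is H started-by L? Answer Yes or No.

H = [54, 115], L = [600, 725].
Actual relation of H to L: before.
Asked whether 'started-by' holds → No.

No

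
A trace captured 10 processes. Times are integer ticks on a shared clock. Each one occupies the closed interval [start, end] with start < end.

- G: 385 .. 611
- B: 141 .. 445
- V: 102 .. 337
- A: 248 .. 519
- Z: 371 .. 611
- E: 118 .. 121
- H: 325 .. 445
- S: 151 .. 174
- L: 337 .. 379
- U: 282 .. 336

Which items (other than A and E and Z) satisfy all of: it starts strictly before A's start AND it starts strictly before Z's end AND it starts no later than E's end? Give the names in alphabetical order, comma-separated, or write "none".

Conditions: its start is strictly before A's start (X.start < 248) AND its start is strictly before Z's end (X.start < 611) AND its start is no later than E's end (X.start <= 121).
B: start 141 < 248? ✓; start 141 < 611? ✓; start 141 <= 121? ✗ → no.
G: start 385 < 248? ✗; start 385 < 611? ✓; start 385 <= 121? ✗ → no.
H: start 325 < 248? ✗; start 325 < 611? ✓; start 325 <= 121? ✗ → no.
L: start 337 < 248? ✗; start 337 < 611? ✓; start 337 <= 121? ✗ → no.
S: start 151 < 248? ✓; start 151 < 611? ✓; start 151 <= 121? ✗ → no.
U: start 282 < 248? ✗; start 282 < 611? ✓; start 282 <= 121? ✗ → no.
V: start 102 < 248? ✓; start 102 < 611? ✓; start 102 <= 121? ✓ → yes.
Result: V.

V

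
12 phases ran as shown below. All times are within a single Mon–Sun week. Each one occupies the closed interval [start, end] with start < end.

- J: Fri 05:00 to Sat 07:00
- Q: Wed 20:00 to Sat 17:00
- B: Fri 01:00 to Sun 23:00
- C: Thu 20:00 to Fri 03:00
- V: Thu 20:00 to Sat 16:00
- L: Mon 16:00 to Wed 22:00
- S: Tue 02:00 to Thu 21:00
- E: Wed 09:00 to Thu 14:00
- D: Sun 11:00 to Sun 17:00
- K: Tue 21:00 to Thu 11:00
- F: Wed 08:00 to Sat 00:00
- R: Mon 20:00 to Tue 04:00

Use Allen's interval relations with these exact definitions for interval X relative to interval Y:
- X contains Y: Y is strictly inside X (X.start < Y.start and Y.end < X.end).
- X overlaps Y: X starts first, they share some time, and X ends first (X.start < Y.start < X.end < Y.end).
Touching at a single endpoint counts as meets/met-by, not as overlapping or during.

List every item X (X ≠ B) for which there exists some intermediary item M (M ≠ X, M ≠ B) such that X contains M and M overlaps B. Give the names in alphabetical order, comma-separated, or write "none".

Target B = [Fri 01:00, Sun 23:00].
Intermediaries M with M overlaps B: C, F, Q, V.
Via C — items with X contains C: F, Q.
Via F — items with X contains F: none.
Via Q — items with X contains Q: none.
Via V — items with X contains V: Q.
Union: F, Q.

F, Q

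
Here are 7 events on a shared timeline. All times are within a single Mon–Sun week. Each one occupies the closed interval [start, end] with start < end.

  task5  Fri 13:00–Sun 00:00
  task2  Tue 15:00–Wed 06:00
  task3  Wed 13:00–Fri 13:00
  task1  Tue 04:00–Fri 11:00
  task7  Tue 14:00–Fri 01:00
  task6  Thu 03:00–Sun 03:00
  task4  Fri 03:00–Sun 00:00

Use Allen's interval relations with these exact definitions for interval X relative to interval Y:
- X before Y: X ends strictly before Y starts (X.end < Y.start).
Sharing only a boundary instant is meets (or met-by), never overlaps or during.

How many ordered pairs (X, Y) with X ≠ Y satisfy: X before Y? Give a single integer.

7

Checking all 42 ordered pairs for relation 'before'; matching pairs in alphabetical order:
(task1, task5): task1 before task5 ✓
(task2, task3): task2 before task3 ✓
(task2, task4): task2 before task4 ✓
(task2, task5): task2 before task5 ✓
(task2, task6): task2 before task6 ✓
(task7, task4): task7 before task4 ✓
(task7, task5): task7 before task5 ✓
Count: 7.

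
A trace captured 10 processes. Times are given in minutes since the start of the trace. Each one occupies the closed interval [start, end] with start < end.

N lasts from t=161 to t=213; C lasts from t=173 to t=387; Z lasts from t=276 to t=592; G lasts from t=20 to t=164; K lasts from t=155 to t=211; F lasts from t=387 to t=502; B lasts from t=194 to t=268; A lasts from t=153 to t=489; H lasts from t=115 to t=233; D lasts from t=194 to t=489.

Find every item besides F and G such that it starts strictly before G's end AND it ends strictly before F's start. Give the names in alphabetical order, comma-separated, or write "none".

H, K, N

Conditions: its start is strictly before G's end (X.start < t=164) AND its end is strictly before F's start (X.end < t=387).
A: start t=153 < t=164? ✓; end t=489 < t=387? ✗ → no.
B: start t=194 < t=164? ✗; end t=268 < t=387? ✓ → no.
C: start t=173 < t=164? ✗; end t=387 < t=387? ✗ → no.
D: start t=194 < t=164? ✗; end t=489 < t=387? ✗ → no.
H: start t=115 < t=164? ✓; end t=233 < t=387? ✓ → yes.
K: start t=155 < t=164? ✓; end t=211 < t=387? ✓ → yes.
N: start t=161 < t=164? ✓; end t=213 < t=387? ✓ → yes.
Z: start t=276 < t=164? ✗; end t=592 < t=387? ✗ → no.
Result: H, K, N.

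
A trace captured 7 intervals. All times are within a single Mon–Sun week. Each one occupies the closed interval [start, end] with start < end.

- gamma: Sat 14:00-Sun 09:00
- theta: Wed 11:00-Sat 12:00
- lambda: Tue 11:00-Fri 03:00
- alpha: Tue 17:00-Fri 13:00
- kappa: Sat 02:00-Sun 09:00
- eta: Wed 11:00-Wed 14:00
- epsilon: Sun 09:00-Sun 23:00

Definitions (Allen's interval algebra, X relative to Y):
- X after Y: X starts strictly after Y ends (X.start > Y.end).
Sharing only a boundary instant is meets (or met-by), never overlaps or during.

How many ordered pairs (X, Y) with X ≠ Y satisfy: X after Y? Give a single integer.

Checking all 42 ordered pairs for relation 'after'; matching pairs in alphabetical order:
(epsilon, alpha): epsilon after alpha ✓
(epsilon, eta): epsilon after eta ✓
(epsilon, lambda): epsilon after lambda ✓
(epsilon, theta): epsilon after theta ✓
(gamma, alpha): gamma after alpha ✓
(gamma, eta): gamma after eta ✓
(gamma, lambda): gamma after lambda ✓
(gamma, theta): gamma after theta ✓
(kappa, alpha): kappa after alpha ✓
(kappa, eta): kappa after eta ✓
(kappa, lambda): kappa after lambda ✓
Count: 11.

11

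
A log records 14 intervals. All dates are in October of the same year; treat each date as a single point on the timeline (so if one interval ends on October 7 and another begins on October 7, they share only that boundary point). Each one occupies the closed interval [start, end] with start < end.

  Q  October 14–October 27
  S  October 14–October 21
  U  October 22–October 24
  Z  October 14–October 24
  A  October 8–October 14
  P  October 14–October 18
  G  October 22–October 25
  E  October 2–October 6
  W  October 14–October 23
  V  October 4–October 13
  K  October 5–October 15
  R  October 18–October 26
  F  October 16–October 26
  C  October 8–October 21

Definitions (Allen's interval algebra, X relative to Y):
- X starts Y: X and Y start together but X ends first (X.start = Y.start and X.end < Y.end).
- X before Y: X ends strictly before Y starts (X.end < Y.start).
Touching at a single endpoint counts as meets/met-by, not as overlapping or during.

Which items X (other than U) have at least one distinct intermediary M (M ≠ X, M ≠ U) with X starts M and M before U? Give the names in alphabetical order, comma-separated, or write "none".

Target U = [October 22, October 24].
Intermediaries M with M before U: A, C, E, K, P, S, V.
Via A — items with X starts A: none.
Via C — items with X starts C: A.
Via E — items with X starts E: none.
Via K — items with X starts K: none.
Via P — items with X starts P: none.
Via S — items with X starts S: P.
Via V — items with X starts V: none.
Union: A, P.

A, P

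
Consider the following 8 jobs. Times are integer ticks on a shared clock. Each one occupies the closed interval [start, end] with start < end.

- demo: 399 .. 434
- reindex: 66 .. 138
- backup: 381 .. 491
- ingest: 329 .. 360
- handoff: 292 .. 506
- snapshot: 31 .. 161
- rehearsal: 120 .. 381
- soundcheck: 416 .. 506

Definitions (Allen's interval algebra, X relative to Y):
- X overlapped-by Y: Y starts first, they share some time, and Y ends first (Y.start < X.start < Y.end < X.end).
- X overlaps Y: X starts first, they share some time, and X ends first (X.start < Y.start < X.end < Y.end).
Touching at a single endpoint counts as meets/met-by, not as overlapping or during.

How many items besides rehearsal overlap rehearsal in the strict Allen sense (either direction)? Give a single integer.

Target rehearsal = [120, 381].
backup [381, 491] → met-by → no.
demo [399, 434] → after → no.
handoff [292, 506] → overlapped-by → counts.
ingest [329, 360] → during → no.
reindex [66, 138] → overlaps → counts.
snapshot [31, 161] → overlaps → counts.
soundcheck [416, 506] → after → no.
Total: 3.

3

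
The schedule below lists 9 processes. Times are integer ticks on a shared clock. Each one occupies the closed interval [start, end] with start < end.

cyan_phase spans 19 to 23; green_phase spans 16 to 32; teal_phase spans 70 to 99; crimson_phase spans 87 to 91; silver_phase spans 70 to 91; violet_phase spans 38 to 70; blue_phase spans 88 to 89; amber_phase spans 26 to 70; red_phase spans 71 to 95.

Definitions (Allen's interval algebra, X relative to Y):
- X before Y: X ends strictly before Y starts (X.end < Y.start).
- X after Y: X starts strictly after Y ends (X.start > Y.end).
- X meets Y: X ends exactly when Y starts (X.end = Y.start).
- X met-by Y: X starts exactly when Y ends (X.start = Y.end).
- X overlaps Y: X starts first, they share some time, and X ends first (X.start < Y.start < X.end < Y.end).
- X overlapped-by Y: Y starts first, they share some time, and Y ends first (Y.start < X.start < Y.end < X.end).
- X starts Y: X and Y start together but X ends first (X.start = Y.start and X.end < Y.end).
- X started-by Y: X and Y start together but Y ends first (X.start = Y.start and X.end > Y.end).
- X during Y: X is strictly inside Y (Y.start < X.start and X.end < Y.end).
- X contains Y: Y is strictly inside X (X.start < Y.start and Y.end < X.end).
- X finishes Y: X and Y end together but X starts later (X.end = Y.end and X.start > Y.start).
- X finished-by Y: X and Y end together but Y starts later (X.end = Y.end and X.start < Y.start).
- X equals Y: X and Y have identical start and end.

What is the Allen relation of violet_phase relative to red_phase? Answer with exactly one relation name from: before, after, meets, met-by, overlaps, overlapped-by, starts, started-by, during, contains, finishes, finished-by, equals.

before

violet_phase = [38, 70]; red_phase = [71, 95].
Compare endpoints: violet_phase.start < red_phase.start, violet_phase.start < red_phase.end, violet_phase.end < red_phase.start, violet_phase.end < red_phase.end.
That pattern is 'before'.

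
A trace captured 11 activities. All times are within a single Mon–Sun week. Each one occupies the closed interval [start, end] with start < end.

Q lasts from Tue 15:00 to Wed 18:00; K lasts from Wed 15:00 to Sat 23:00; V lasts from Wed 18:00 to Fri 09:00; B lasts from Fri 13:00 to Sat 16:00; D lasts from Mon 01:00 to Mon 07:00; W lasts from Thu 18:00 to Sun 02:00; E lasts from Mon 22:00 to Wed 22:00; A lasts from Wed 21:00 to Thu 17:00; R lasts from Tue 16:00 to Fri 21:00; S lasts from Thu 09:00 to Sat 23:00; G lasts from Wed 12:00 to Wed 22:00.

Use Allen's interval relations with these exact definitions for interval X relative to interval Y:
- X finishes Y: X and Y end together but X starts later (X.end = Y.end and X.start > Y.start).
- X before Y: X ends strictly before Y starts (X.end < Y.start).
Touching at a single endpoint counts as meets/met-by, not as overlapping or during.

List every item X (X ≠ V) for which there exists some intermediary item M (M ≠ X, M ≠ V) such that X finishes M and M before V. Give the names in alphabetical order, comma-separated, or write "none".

none

Target V = [Wed 18:00, Fri 09:00].
Intermediaries M with M before V: D.
Via D — items with X finishes D: none.
Union: none.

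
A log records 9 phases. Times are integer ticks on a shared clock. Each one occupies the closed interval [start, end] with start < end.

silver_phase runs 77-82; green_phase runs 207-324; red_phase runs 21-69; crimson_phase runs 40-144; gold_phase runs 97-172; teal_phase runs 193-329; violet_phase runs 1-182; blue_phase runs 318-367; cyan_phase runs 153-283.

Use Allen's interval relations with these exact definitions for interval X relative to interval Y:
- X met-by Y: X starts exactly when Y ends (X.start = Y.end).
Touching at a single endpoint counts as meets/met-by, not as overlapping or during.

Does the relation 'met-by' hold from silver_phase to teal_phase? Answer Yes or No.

No

silver_phase = [77, 82], teal_phase = [193, 329].
Actual relation of silver_phase to teal_phase: before.
Asked whether 'met-by' holds → No.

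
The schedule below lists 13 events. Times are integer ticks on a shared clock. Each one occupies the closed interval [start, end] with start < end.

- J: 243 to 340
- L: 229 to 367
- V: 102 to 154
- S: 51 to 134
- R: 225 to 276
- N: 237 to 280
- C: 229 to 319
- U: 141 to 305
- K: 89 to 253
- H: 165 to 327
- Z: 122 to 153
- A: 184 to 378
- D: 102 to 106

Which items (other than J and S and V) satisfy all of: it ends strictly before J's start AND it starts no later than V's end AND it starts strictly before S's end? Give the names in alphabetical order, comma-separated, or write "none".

Conditions: its end is strictly before J's start (X.end < 243) AND its start is no later than V's end (X.start <= 154) AND its start is strictly before S's end (X.start < 134).
A: end 378 < 243? ✗; start 184 <= 154? ✗; start 184 < 134? ✗ → no.
C: end 319 < 243? ✗; start 229 <= 154? ✗; start 229 < 134? ✗ → no.
D: end 106 < 243? ✓; start 102 <= 154? ✓; start 102 < 134? ✓ → yes.
H: end 327 < 243? ✗; start 165 <= 154? ✗; start 165 < 134? ✗ → no.
K: end 253 < 243? ✗; start 89 <= 154? ✓; start 89 < 134? ✓ → no.
L: end 367 < 243? ✗; start 229 <= 154? ✗; start 229 < 134? ✗ → no.
N: end 280 < 243? ✗; start 237 <= 154? ✗; start 237 < 134? ✗ → no.
R: end 276 < 243? ✗; start 225 <= 154? ✗; start 225 < 134? ✗ → no.
U: end 305 < 243? ✗; start 141 <= 154? ✓; start 141 < 134? ✗ → no.
Z: end 153 < 243? ✓; start 122 <= 154? ✓; start 122 < 134? ✓ → yes.
Result: D, Z.

D, Z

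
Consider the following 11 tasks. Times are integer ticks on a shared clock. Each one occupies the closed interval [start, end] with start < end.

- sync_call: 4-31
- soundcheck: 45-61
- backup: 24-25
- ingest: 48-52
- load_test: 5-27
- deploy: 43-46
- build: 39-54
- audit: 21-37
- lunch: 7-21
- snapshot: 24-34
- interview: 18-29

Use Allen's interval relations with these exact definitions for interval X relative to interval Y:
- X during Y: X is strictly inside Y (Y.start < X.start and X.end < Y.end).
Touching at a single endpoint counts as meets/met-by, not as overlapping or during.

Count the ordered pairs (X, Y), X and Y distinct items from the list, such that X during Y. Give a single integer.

Checking all 110 ordered pairs for relation 'during'; matching pairs in alphabetical order:
(backup, audit): backup during audit ✓
(backup, interview): backup during interview ✓
(backup, load_test): backup during load_test ✓
(backup, sync_call): backup during sync_call ✓
(deploy, build): deploy during build ✓
(ingest, build): ingest during build ✓
(ingest, soundcheck): ingest during soundcheck ✓
(interview, sync_call): interview during sync_call ✓
(load_test, sync_call): load_test during sync_call ✓
(lunch, load_test): lunch during load_test ✓
(lunch, sync_call): lunch during sync_call ✓
(snapshot, audit): snapshot during audit ✓
Count: 12.

12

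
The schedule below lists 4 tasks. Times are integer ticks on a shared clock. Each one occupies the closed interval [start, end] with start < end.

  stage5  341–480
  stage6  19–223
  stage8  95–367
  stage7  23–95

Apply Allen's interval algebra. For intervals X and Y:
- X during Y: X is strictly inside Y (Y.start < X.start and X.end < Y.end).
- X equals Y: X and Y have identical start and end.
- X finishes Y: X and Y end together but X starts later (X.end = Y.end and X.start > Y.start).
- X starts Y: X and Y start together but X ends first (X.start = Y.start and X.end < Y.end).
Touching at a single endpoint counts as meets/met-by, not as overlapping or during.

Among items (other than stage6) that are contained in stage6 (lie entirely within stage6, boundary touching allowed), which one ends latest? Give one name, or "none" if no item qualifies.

stage7

Target stage6 = [19, 223].
stage5 [341, 480] → after → excluded.
stage7 [23, 95] → during → candidate.
stage8 [95, 367] → overlapped-by → excluded.
Among candidates, latest end is 95 → stage7.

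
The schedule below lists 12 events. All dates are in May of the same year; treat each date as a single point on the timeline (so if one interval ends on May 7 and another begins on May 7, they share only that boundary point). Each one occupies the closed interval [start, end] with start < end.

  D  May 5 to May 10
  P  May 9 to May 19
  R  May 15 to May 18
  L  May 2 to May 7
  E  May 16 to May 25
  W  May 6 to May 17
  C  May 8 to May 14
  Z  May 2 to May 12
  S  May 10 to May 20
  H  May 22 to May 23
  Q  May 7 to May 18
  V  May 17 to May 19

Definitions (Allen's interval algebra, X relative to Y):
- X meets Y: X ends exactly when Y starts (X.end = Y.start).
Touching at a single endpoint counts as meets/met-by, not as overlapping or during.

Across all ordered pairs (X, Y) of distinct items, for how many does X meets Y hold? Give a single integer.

Checking all 132 ordered pairs for relation 'meets'; matching pairs in alphabetical order:
(D, S): D meets S ✓
(L, Q): L meets Q ✓
(W, V): W meets V ✓
Count: 3.

3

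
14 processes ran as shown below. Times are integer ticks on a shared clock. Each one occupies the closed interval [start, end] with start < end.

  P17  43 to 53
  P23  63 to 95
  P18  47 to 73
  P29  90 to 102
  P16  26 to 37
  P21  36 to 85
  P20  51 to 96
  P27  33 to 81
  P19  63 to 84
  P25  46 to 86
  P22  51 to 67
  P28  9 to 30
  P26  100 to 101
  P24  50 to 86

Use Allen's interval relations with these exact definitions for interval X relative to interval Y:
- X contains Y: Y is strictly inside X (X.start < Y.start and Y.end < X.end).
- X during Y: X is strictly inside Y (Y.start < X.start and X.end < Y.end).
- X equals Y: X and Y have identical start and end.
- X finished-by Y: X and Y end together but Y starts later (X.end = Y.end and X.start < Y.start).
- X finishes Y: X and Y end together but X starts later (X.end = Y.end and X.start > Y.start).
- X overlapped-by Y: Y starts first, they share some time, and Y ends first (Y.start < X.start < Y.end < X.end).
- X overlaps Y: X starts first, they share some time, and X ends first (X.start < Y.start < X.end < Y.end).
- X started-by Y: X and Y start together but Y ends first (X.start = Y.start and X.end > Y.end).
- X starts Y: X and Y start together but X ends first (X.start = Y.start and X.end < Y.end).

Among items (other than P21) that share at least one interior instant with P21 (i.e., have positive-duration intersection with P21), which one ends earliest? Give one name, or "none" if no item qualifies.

P16

Target P21 = [36, 85].
P16 [26, 37] → overlaps → candidate.
P17 [43, 53] → during → candidate.
P18 [47, 73] → during → candidate.
P19 [63, 84] → during → candidate.
P20 [51, 96] → overlapped-by → candidate.
P22 [51, 67] → during → candidate.
P23 [63, 95] → overlapped-by → candidate.
P24 [50, 86] → overlapped-by → candidate.
P25 [46, 86] → overlapped-by → candidate.
P26 [100, 101] → after → excluded.
P27 [33, 81] → overlaps → candidate.
P28 [9, 30] → before → excluded.
P29 [90, 102] → after → excluded.
Among candidates, earliest end is 37 → P16.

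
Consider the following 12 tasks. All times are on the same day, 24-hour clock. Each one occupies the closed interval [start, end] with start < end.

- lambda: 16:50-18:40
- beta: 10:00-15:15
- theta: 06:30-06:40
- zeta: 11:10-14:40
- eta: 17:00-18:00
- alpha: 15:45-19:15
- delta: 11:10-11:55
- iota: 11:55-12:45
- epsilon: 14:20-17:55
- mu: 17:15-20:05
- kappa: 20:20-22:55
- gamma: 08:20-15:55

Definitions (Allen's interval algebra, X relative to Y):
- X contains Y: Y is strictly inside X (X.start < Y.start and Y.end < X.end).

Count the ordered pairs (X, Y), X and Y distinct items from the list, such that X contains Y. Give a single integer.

Checking all 132 ordered pairs for relation 'contains'; matching pairs in alphabetical order:
(alpha, eta): alpha contains eta ✓
(alpha, lambda): alpha contains lambda ✓
(beta, delta): beta contains delta ✓
(beta, iota): beta contains iota ✓
(beta, zeta): beta contains zeta ✓
(gamma, beta): gamma contains beta ✓
(gamma, delta): gamma contains delta ✓
(gamma, iota): gamma contains iota ✓
(gamma, zeta): gamma contains zeta ✓
(lambda, eta): lambda contains eta ✓
(zeta, iota): zeta contains iota ✓
Count: 11.

11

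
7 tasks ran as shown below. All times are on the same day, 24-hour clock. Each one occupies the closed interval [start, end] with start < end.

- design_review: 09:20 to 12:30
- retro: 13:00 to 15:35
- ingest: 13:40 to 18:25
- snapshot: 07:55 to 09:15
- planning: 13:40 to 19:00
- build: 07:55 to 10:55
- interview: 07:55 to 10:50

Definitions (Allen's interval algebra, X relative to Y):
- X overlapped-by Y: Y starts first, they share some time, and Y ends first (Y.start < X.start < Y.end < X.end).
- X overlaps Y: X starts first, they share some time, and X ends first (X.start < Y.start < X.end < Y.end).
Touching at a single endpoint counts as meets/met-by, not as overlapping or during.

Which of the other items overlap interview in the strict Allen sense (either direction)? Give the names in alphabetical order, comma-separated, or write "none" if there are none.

Target interview = [07:55, 10:50].
build [07:55, 10:55] → started-by → no.
design_review [09:20, 12:30] → overlapped-by → yes.
ingest [13:40, 18:25] → after → no.
planning [13:40, 19:00] → after → no.
retro [13:00, 15:35] → after → no.
snapshot [07:55, 09:15] → starts → no.
Result: design_review.

design_review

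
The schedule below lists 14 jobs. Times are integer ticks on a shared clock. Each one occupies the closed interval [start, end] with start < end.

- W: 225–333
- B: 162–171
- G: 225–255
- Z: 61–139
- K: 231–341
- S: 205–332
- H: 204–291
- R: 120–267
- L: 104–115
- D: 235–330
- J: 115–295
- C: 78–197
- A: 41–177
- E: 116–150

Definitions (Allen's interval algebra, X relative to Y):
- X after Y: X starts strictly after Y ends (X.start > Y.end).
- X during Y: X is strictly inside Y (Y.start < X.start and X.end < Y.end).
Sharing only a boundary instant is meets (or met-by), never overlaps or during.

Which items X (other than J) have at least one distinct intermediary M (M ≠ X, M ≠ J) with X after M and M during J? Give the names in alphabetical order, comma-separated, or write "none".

B, D, G, H, K, S, W

Target J = [115, 295].
Intermediaries M with M during J: B, E, G, H, R.
Via B — items with X after B: D, G, H, K, S, W.
Via E — items with X after E: B, D, G, H, K, S, W.
Via G — items with X after G: none.
Via H — items with X after H: none.
Via R — items with X after R: none.
Union: B, D, G, H, K, S, W.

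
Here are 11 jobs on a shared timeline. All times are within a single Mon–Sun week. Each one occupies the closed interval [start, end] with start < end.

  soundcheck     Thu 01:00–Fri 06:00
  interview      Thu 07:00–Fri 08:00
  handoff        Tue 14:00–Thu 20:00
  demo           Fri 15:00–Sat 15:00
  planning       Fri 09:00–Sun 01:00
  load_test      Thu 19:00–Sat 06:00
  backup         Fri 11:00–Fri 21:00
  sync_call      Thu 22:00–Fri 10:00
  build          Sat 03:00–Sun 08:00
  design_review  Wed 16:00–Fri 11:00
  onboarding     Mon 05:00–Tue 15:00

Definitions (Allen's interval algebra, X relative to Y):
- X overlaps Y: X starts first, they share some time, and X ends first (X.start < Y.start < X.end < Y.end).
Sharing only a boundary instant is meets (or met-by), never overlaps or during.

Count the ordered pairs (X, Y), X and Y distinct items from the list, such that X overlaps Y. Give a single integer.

Checking all 110 ordered pairs for relation 'overlaps'; matching pairs in alphabetical order:
(backup, demo): backup overlaps demo ✓
(demo, build): demo overlaps build ✓
(design_review, load_test): design_review overlaps load_test ✓
(design_review, planning): design_review overlaps planning ✓
(handoff, design_review): handoff overlaps design_review ✓
(handoff, interview): handoff overlaps interview ✓
(handoff, load_test): handoff overlaps load_test ✓
(handoff, soundcheck): handoff overlaps soundcheck ✓
(interview, load_test): interview overlaps load_test ✓
(interview, sync_call): interview overlaps sync_call ✓
(load_test, build): load_test overlaps build ✓
(load_test, demo): load_test overlaps demo ✓
(load_test, planning): load_test overlaps planning ✓
(onboarding, handoff): onboarding overlaps handoff ✓
(planning, build): planning overlaps build ✓
(soundcheck, interview): soundcheck overlaps interview ✓
(soundcheck, load_test): soundcheck overlaps load_test ✓
(soundcheck, sync_call): soundcheck overlaps sync_call ✓
(sync_call, planning): sync_call overlaps planning ✓
Count: 19.

19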